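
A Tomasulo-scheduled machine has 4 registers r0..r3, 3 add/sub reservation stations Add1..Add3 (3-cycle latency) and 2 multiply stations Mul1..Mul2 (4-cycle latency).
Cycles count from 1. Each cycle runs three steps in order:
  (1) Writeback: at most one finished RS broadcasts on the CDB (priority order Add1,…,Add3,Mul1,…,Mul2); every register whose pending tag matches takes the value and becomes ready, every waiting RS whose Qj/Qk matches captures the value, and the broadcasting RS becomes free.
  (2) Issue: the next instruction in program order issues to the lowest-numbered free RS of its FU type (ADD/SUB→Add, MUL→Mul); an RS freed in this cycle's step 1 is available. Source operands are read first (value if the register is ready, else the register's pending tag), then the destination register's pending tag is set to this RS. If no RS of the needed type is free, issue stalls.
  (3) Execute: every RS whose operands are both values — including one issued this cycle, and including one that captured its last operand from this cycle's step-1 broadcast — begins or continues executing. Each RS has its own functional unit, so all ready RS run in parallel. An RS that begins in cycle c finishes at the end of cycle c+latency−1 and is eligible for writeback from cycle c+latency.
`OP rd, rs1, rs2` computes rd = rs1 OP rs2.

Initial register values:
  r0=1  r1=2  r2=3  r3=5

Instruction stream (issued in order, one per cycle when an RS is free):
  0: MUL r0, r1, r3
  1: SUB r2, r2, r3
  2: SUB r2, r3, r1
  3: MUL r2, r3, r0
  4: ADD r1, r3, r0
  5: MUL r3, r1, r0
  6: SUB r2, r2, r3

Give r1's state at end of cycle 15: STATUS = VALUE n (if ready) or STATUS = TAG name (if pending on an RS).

STATUS = VALUE 15

  c1: issue MUL r0<-Mul1  regs: r0:Mul1,r1:2,r2:3,r3:5
  c2: issue SUB r2<-Add1  regs: r0:Mul1,r1:2,r2:Add1,r3:5
  c3: issue SUB r2<-Add2  regs: r0:Mul1,r1:2,r2:Add2,r3:5
  c4: issue MUL r2<-Mul2  regs: r0:Mul1,r1:2,r2:Mul2,r3:5
  c5: CDB Add1=-2; issue ADD r1<-Add1  regs: r0:Mul1,r1:Add1,r2:Mul2,r3:5
  c6: CDB Add2=3; stall  regs: r0:Mul1,r1:Add1,r2:Mul2,r3:5
  c7: CDB Mul1=10; issue MUL r3<-Mul1  regs: r0:10,r1:Add1,r2:Mul2,r3:Mul1
  c8: issue SUB r2<-Add2  regs: r0:10,r1:Add1,r2:Add2,r3:Mul1
  c9: -  regs: r0:10,r1:Add1,r2:Add2,r3:Mul1
  c10: CDB Add1=15  regs: r0:10,r1:15,r2:Add2,r3:Mul1
  c11: CDB Mul2=50  regs: r0:10,r1:15,r2:Add2,r3:Mul1
  c12: -  regs: r0:10,r1:15,r2:Add2,r3:Mul1
  c13: -  regs: r0:10,r1:15,r2:Add2,r3:Mul1
  c14: CDB Mul1=150  regs: r0:10,r1:15,r2:Add2,r3:150
  c15: -  regs: r0:10,r1:15,r2:Add2,r3:150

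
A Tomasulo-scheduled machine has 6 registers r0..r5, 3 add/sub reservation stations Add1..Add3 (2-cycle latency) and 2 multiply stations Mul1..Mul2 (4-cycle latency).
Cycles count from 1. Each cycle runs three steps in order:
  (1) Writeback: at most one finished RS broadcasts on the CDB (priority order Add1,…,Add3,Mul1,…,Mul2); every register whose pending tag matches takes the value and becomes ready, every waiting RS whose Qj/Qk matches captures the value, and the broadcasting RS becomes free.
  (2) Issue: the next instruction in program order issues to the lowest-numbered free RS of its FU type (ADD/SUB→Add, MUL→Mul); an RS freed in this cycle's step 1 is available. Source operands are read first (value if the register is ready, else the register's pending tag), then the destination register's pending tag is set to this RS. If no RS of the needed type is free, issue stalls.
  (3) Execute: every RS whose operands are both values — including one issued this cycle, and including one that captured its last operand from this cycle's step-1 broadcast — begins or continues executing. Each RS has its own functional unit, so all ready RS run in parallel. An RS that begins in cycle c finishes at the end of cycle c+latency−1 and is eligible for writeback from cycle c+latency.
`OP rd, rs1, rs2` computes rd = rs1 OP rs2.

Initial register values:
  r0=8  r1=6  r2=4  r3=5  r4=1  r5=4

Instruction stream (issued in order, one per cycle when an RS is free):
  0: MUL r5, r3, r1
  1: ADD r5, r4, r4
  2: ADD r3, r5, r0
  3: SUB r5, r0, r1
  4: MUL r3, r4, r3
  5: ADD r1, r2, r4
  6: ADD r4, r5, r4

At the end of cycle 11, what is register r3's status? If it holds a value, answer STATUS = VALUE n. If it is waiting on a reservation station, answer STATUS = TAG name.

STATUS = VALUE 10

  c1: issue MUL r5<-Mul1  regs: r0:8,r1:6,r2:4,r3:5,r4:1,r5:Mul1
  c2: issue ADD r5<-Add1  regs: r0:8,r1:6,r2:4,r3:5,r4:1,r5:Add1
  c3: issue ADD r3<-Add2  regs: r0:8,r1:6,r2:4,r3:Add2,r4:1,r5:Add1
  c4: CDB Add1=2; issue SUB r5<-Add1  regs: r0:8,r1:6,r2:4,r3:Add2,r4:1,r5:Add1
  c5: CDB Mul1=30; issue MUL r3<-Mul1  regs: r0:8,r1:6,r2:4,r3:Mul1,r4:1,r5:Add1
  c6: CDB Add1=2; issue ADD r1<-Add1  regs: r0:8,r1:Add1,r2:4,r3:Mul1,r4:1,r5:2
  c7: CDB Add2=10; issue ADD r4<-Add2  regs: r0:8,r1:Add1,r2:4,r3:Mul1,r4:Add2,r5:2
  c8: CDB Add1=5  regs: r0:8,r1:5,r2:4,r3:Mul1,r4:Add2,r5:2
  c9: CDB Add2=3  regs: r0:8,r1:5,r2:4,r3:Mul1,r4:3,r5:2
  c10: -  regs: r0:8,r1:5,r2:4,r3:Mul1,r4:3,r5:2
  c11: CDB Mul1=10  regs: r0:8,r1:5,r2:4,r3:10,r4:3,r5:2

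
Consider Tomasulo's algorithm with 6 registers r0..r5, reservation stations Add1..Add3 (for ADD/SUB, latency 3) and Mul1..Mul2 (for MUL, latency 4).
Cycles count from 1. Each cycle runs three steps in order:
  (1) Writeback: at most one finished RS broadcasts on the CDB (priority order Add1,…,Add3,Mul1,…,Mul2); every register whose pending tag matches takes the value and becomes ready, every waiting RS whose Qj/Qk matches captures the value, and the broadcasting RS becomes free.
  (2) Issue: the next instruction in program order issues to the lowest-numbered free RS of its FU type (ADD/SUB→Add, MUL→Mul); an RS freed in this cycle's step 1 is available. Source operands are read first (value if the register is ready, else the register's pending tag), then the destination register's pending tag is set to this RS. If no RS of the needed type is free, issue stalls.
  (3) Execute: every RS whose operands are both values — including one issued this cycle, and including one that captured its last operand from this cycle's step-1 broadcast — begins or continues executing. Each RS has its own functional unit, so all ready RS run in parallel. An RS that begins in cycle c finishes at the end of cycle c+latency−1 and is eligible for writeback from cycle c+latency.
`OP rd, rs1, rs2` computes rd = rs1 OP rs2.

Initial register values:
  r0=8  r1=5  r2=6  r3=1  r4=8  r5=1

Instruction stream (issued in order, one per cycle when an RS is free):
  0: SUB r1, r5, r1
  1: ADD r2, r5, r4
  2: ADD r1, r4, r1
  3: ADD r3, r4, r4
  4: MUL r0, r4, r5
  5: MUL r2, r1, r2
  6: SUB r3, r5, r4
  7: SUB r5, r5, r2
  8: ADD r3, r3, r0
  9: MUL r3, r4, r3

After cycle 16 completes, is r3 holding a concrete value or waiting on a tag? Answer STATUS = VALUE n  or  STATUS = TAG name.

STATUS = TAG Mul1

  c1: issue SUB r1<-Add1  regs: r0:8,r1:Add1,r2:6,r3:1,r4:8,r5:1
  c2: issue ADD r2<-Add2  regs: r0:8,r1:Add1,r2:Add2,r3:1,r4:8,r5:1
  c3: issue ADD r1<-Add3  regs: r0:8,r1:Add3,r2:Add2,r3:1,r4:8,r5:1
  c4: CDB Add1=-4; issue ADD r3<-Add1  regs: r0:8,r1:Add3,r2:Add2,r3:Add1,r4:8,r5:1
  c5: CDB Add2=9; issue MUL r0<-Mul1  regs: r0:Mul1,r1:Add3,r2:9,r3:Add1,r4:8,r5:1
  c6: issue MUL r2<-Mul2  regs: r0:Mul1,r1:Add3,r2:Mul2,r3:Add1,r4:8,r5:1
  c7: CDB Add1=16; issue SUB r3<-Add1  regs: r0:Mul1,r1:Add3,r2:Mul2,r3:Add1,r4:8,r5:1
  c8: CDB Add3=4; issue SUB r5<-Add2  regs: r0:Mul1,r1:4,r2:Mul2,r3:Add1,r4:8,r5:Add2
  c9: CDB Mul1=8; issue ADD r3<-Add3  regs: r0:8,r1:4,r2:Mul2,r3:Add3,r4:8,r5:Add2
  c10: CDB Add1=-7; issue MUL r3<-Mul1  regs: r0:8,r1:4,r2:Mul2,r3:Mul1,r4:8,r5:Add2
  c11: -  regs: r0:8,r1:4,r2:Mul2,r3:Mul1,r4:8,r5:Add2
  c12: CDB Mul2=36  regs: r0:8,r1:4,r2:36,r3:Mul1,r4:8,r5:Add2
  c13: CDB Add3=1  regs: r0:8,r1:4,r2:36,r3:Mul1,r4:8,r5:Add2
  c14: -  regs: r0:8,r1:4,r2:36,r3:Mul1,r4:8,r5:Add2
  c15: CDB Add2=-35  regs: r0:8,r1:4,r2:36,r3:Mul1,r4:8,r5:-35
  c16: -  regs: r0:8,r1:4,r2:36,r3:Mul1,r4:8,r5:-35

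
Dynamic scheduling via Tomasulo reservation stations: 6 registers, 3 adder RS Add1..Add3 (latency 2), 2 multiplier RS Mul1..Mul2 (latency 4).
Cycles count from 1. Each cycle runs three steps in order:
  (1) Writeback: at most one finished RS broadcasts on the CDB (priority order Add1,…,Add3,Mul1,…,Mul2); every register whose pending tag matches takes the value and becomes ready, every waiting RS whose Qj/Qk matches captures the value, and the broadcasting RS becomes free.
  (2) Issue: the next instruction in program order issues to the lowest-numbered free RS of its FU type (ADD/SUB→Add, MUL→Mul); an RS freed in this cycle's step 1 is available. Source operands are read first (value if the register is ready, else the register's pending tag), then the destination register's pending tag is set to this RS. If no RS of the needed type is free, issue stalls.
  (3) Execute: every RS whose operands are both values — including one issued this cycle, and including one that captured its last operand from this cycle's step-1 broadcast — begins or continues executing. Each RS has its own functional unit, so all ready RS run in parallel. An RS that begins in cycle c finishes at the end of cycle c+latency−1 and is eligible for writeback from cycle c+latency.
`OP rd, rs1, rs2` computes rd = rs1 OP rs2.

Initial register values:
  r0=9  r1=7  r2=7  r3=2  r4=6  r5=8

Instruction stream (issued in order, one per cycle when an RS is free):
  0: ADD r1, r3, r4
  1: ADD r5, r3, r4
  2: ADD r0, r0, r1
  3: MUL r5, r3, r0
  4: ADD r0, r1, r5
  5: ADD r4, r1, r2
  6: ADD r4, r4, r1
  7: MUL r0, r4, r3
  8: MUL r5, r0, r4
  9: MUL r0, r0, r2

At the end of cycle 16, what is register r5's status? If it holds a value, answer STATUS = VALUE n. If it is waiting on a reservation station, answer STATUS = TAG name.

  c1: issue ADD r1<-Add1  regs: r0:9,r1:Add1,r2:7,r3:2,r4:6,r5:8
  c2: issue ADD r5<-Add2  regs: r0:9,r1:Add1,r2:7,r3:2,r4:6,r5:Add2
  c3: CDB Add1=8; issue ADD r0<-Add1  regs: r0:Add1,r1:8,r2:7,r3:2,r4:6,r5:Add2
  c4: CDB Add2=8; issue MUL r5<-Mul1  regs: r0:Add1,r1:8,r2:7,r3:2,r4:6,r5:Mul1
  c5: CDB Add1=17; issue ADD r0<-Add1  regs: r0:Add1,r1:8,r2:7,r3:2,r4:6,r5:Mul1
  c6: issue ADD r4<-Add2  regs: r0:Add1,r1:8,r2:7,r3:2,r4:Add2,r5:Mul1
  c7: issue ADD r4<-Add3  regs: r0:Add1,r1:8,r2:7,r3:2,r4:Add3,r5:Mul1
  c8: CDB Add2=15; issue MUL r0<-Mul2  regs: r0:Mul2,r1:8,r2:7,r3:2,r4:Add3,r5:Mul1
  c9: CDB Mul1=34; issue MUL r5<-Mul1  regs: r0:Mul2,r1:8,r2:7,r3:2,r4:Add3,r5:Mul1
  c10: CDB Add3=23; stall  regs: r0:Mul2,r1:8,r2:7,r3:2,r4:23,r5:Mul1
  c11: CDB Add1=42; stall  regs: r0:Mul2,r1:8,r2:7,r3:2,r4:23,r5:Mul1
  c12: stall  regs: r0:Mul2,r1:8,r2:7,r3:2,r4:23,r5:Mul1
  c13: stall  regs: r0:Mul2,r1:8,r2:7,r3:2,r4:23,r5:Mul1
  c14: CDB Mul2=46; issue MUL r0<-Mul2  regs: r0:Mul2,r1:8,r2:7,r3:2,r4:23,r5:Mul1
  c15: -  regs: r0:Mul2,r1:8,r2:7,r3:2,r4:23,r5:Mul1
  c16: -  regs: r0:Mul2,r1:8,r2:7,r3:2,r4:23,r5:Mul1

STATUS = TAG Mul1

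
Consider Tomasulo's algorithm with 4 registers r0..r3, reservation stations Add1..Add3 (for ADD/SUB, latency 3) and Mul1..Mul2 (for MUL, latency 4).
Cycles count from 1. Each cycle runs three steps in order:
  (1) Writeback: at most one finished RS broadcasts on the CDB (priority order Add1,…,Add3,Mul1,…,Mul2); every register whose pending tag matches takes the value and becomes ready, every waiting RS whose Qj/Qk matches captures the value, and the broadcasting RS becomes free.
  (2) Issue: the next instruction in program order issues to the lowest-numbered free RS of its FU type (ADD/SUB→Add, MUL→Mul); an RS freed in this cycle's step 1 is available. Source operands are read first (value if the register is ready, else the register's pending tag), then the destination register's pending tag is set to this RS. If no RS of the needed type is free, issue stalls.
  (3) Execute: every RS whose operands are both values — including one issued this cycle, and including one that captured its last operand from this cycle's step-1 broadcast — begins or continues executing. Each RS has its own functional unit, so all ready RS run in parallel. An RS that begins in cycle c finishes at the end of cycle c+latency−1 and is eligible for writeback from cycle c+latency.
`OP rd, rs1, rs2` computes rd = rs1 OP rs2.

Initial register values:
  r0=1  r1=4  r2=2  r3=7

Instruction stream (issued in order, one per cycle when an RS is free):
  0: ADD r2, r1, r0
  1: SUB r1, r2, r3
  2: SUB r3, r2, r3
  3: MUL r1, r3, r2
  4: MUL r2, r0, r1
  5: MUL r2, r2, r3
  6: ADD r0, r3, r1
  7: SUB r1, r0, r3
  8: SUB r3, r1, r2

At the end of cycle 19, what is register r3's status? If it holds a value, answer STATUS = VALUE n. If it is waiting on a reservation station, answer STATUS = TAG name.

STATUS = TAG Add3

c1: issue ADD r2<-Add1 | r0:1,r1:4,r2:Add1,r3:7
c2: issue SUB r1<-Add2 | r0:1,r1:Add2,r2:Add1,r3:7
c3: issue SUB r3<-Add3 | r0:1,r1:Add2,r2:Add1,r3:Add3
c4: CDB Add1=5; issue MUL r1<-Mul1 | r0:1,r1:Mul1,r2:5,r3:Add3
c5: issue MUL r2<-Mul2 | r0:1,r1:Mul1,r2:Mul2,r3:Add3
c6: stall | r0:1,r1:Mul1,r2:Mul2,r3:Add3
c7: CDB Add2=-2; stall | r0:1,r1:Mul1,r2:Mul2,r3:Add3
c8: CDB Add3=-2; stall | r0:1,r1:Mul1,r2:Mul2,r3:-2
c9: stall | r0:1,r1:Mul1,r2:Mul2,r3:-2
c10: stall | r0:1,r1:Mul1,r2:Mul2,r3:-2
c11: stall | r0:1,r1:Mul1,r2:Mul2,r3:-2
c12: CDB Mul1=-10; issue MUL r2<-Mul1 | r0:1,r1:-10,r2:Mul1,r3:-2
c13: issue ADD r0<-Add1 | r0:Add1,r1:-10,r2:Mul1,r3:-2
c14: issue SUB r1<-Add2 | r0:Add1,r1:Add2,r2:Mul1,r3:-2
c15: issue SUB r3<-Add3 | r0:Add1,r1:Add2,r2:Mul1,r3:Add3
c16: CDB Add1=-12 | r0:-12,r1:Add2,r2:Mul1,r3:Add3
c17: CDB Mul2=-10 | r0:-12,r1:Add2,r2:Mul1,r3:Add3
c18: - | r0:-12,r1:Add2,r2:Mul1,r3:Add3
c19: CDB Add2=-10 | r0:-12,r1:-10,r2:Mul1,r3:Add3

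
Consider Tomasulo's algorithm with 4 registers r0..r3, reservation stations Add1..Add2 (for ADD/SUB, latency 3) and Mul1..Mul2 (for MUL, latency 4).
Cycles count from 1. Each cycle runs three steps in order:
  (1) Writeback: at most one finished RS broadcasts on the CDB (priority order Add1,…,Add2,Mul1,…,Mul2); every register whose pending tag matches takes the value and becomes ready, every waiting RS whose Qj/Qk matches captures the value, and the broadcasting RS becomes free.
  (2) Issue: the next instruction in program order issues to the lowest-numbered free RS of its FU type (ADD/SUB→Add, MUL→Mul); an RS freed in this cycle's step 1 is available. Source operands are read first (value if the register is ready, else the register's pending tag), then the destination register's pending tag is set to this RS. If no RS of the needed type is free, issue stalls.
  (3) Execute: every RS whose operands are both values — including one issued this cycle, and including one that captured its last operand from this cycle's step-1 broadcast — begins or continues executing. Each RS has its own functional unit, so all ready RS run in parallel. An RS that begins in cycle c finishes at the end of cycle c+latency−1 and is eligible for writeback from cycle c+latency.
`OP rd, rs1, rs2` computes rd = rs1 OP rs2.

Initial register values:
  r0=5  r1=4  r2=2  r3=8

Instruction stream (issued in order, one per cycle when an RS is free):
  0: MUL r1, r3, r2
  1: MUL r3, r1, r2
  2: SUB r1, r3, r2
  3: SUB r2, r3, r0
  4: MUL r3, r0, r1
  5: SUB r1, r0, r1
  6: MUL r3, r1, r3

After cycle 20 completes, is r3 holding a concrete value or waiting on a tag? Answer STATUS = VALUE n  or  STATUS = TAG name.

STATUS = VALUE -3750

c1: issue MUL r1<-Mul1 | r0:5,r1:Mul1,r2:2,r3:8
c2: issue MUL r3<-Mul2 | r0:5,r1:Mul1,r2:2,r3:Mul2
c3: issue SUB r1<-Add1 | r0:5,r1:Add1,r2:2,r3:Mul2
c4: issue SUB r2<-Add2 | r0:5,r1:Add1,r2:Add2,r3:Mul2
c5: CDB Mul1=16; issue MUL r3<-Mul1 | r0:5,r1:Add1,r2:Add2,r3:Mul1
c6: stall | r0:5,r1:Add1,r2:Add2,r3:Mul1
c7: stall | r0:5,r1:Add1,r2:Add2,r3:Mul1
c8: stall | r0:5,r1:Add1,r2:Add2,r3:Mul1
c9: CDB Mul2=32; stall | r0:5,r1:Add1,r2:Add2,r3:Mul1
c10: stall | r0:5,r1:Add1,r2:Add2,r3:Mul1
c11: stall | r0:5,r1:Add1,r2:Add2,r3:Mul1
c12: CDB Add1=30; issue SUB r1<-Add1 | r0:5,r1:Add1,r2:Add2,r3:Mul1
c13: CDB Add2=27; issue MUL r3<-Mul2 | r0:5,r1:Add1,r2:27,r3:Mul2
c14: - | r0:5,r1:Add1,r2:27,r3:Mul2
c15: CDB Add1=-25 | r0:5,r1:-25,r2:27,r3:Mul2
c16: CDB Mul1=150 | r0:5,r1:-25,r2:27,r3:Mul2
c17: - | r0:5,r1:-25,r2:27,r3:Mul2
c18: - | r0:5,r1:-25,r2:27,r3:Mul2
c19: - | r0:5,r1:-25,r2:27,r3:Mul2
c20: CDB Mul2=-3750 | r0:5,r1:-25,r2:27,r3:-3750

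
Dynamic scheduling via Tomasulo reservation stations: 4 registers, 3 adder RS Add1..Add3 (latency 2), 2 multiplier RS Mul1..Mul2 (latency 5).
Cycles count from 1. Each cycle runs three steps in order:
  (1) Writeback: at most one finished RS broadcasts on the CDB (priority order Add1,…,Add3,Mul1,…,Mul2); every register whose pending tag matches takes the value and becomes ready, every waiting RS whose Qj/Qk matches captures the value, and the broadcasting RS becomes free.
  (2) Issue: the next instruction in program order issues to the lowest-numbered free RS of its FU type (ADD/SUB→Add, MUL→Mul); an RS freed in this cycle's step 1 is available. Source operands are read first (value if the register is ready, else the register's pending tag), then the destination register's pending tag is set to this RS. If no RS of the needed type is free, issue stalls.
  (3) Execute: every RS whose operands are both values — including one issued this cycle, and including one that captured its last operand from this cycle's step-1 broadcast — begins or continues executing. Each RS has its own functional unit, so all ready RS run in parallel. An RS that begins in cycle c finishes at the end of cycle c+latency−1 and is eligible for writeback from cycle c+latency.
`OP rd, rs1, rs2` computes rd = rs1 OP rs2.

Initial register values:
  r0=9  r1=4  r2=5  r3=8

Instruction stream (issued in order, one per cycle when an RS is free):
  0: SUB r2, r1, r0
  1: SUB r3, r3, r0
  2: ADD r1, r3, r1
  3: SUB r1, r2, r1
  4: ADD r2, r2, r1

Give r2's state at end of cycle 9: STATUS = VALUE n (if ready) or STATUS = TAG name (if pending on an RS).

STATUS = TAG Add3

cycle 1: issue SUB r2<-Add1 // r0:9,r1:4,r2:Add1,r3:8
cycle 2: issue SUB r3<-Add2 // r0:9,r1:4,r2:Add1,r3:Add2
cycle 3: CDB Add1=-5; issue ADD r1<-Add1 // r0:9,r1:Add1,r2:-5,r3:Add2
cycle 4: CDB Add2=-1; issue SUB r1<-Add2 // r0:9,r1:Add2,r2:-5,r3:-1
cycle 5: issue ADD r2<-Add3 // r0:9,r1:Add2,r2:Add3,r3:-1
cycle 6: CDB Add1=3 // r0:9,r1:Add2,r2:Add3,r3:-1
cycle 7: - // r0:9,r1:Add2,r2:Add3,r3:-1
cycle 8: CDB Add2=-8 // r0:9,r1:-8,r2:Add3,r3:-1
cycle 9: - // r0:9,r1:-8,r2:Add3,r3:-1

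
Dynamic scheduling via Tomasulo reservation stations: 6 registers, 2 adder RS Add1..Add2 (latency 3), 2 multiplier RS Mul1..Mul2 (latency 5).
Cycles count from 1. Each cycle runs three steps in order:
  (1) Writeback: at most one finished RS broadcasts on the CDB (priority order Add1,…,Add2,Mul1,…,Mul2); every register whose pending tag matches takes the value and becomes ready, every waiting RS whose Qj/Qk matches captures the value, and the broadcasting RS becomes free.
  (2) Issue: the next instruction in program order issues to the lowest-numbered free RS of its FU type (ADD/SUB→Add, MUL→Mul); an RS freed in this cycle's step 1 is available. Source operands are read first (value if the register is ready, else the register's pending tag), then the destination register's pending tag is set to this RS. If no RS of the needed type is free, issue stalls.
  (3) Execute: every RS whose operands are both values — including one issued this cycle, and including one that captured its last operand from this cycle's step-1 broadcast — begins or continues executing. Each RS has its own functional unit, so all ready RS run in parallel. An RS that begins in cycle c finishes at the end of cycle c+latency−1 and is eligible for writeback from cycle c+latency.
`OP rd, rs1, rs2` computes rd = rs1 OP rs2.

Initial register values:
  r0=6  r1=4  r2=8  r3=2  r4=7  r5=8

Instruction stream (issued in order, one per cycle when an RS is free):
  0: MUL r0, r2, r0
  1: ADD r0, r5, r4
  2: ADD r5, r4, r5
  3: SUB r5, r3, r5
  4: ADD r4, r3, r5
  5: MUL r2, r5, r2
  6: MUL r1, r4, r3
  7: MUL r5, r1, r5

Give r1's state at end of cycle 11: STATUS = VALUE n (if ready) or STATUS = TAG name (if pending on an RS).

STATUS = TAG Mul2

c1: issue MUL r0<-Mul1 | r0:Mul1,r1:4,r2:8,r3:2,r4:7,r5:8
c2: issue ADD r0<-Add1 | r0:Add1,r1:4,r2:8,r3:2,r4:7,r5:8
c3: issue ADD r5<-Add2 | r0:Add1,r1:4,r2:8,r3:2,r4:7,r5:Add2
c4: stall | r0:Add1,r1:4,r2:8,r3:2,r4:7,r5:Add2
c5: CDB Add1=15; issue SUB r5<-Add1 | r0:15,r1:4,r2:8,r3:2,r4:7,r5:Add1
c6: CDB Add2=15; issue ADD r4<-Add2 | r0:15,r1:4,r2:8,r3:2,r4:Add2,r5:Add1
c7: CDB Mul1=48; issue MUL r2<-Mul1 | r0:15,r1:4,r2:Mul1,r3:2,r4:Add2,r5:Add1
c8: issue MUL r1<-Mul2 | r0:15,r1:Mul2,r2:Mul1,r3:2,r4:Add2,r5:Add1
c9: CDB Add1=-13; stall | r0:15,r1:Mul2,r2:Mul1,r3:2,r4:Add2,r5:-13
c10: stall | r0:15,r1:Mul2,r2:Mul1,r3:2,r4:Add2,r5:-13
c11: stall | r0:15,r1:Mul2,r2:Mul1,r3:2,r4:Add2,r5:-13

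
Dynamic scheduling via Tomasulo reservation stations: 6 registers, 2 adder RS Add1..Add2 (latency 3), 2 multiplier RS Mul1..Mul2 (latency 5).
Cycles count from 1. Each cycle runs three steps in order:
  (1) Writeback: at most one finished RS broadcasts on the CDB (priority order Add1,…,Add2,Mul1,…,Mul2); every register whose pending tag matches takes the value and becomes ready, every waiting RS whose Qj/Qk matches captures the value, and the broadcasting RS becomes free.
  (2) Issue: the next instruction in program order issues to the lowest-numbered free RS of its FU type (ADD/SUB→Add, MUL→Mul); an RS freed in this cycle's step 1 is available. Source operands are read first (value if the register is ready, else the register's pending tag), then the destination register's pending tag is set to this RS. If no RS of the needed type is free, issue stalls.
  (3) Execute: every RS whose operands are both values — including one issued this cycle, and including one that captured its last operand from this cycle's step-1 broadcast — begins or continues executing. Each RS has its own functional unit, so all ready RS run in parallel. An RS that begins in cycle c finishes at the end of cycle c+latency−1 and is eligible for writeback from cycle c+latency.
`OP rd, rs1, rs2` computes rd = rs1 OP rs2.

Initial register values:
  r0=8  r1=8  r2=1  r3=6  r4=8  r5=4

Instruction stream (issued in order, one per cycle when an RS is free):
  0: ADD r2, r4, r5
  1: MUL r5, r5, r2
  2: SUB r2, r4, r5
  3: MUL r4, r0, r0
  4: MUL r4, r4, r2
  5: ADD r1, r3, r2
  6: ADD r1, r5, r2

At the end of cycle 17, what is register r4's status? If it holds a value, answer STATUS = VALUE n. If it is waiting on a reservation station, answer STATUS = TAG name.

  c1: issue ADD r2<-Add1  regs: r0:8,r1:8,r2:Add1,r3:6,r4:8,r5:4
  c2: issue MUL r5<-Mul1  regs: r0:8,r1:8,r2:Add1,r3:6,r4:8,r5:Mul1
  c3: issue SUB r2<-Add2  regs: r0:8,r1:8,r2:Add2,r3:6,r4:8,r5:Mul1
  c4: CDB Add1=12; issue MUL r4<-Mul2  regs: r0:8,r1:8,r2:Add2,r3:6,r4:Mul2,r5:Mul1
  c5: stall  regs: r0:8,r1:8,r2:Add2,r3:6,r4:Mul2,r5:Mul1
  c6: stall  regs: r0:8,r1:8,r2:Add2,r3:6,r4:Mul2,r5:Mul1
  c7: stall  regs: r0:8,r1:8,r2:Add2,r3:6,r4:Mul2,r5:Mul1
  c8: stall  regs: r0:8,r1:8,r2:Add2,r3:6,r4:Mul2,r5:Mul1
  c9: CDB Mul1=48; issue MUL r4<-Mul1  regs: r0:8,r1:8,r2:Add2,r3:6,r4:Mul1,r5:48
  c10: CDB Mul2=64; issue ADD r1<-Add1  regs: r0:8,r1:Add1,r2:Add2,r3:6,r4:Mul1,r5:48
  c11: stall  regs: r0:8,r1:Add1,r2:Add2,r3:6,r4:Mul1,r5:48
  c12: CDB Add2=-40; issue ADD r1<-Add2  regs: r0:8,r1:Add2,r2:-40,r3:6,r4:Mul1,r5:48
  c13: -  regs: r0:8,r1:Add2,r2:-40,r3:6,r4:Mul1,r5:48
  c14: -  regs: r0:8,r1:Add2,r2:-40,r3:6,r4:Mul1,r5:48
  c15: CDB Add1=-34  regs: r0:8,r1:Add2,r2:-40,r3:6,r4:Mul1,r5:48
  c16: CDB Add2=8  regs: r0:8,r1:8,r2:-40,r3:6,r4:Mul1,r5:48
  c17: CDB Mul1=-2560  regs: r0:8,r1:8,r2:-40,r3:6,r4:-2560,r5:48

STATUS = VALUE -2560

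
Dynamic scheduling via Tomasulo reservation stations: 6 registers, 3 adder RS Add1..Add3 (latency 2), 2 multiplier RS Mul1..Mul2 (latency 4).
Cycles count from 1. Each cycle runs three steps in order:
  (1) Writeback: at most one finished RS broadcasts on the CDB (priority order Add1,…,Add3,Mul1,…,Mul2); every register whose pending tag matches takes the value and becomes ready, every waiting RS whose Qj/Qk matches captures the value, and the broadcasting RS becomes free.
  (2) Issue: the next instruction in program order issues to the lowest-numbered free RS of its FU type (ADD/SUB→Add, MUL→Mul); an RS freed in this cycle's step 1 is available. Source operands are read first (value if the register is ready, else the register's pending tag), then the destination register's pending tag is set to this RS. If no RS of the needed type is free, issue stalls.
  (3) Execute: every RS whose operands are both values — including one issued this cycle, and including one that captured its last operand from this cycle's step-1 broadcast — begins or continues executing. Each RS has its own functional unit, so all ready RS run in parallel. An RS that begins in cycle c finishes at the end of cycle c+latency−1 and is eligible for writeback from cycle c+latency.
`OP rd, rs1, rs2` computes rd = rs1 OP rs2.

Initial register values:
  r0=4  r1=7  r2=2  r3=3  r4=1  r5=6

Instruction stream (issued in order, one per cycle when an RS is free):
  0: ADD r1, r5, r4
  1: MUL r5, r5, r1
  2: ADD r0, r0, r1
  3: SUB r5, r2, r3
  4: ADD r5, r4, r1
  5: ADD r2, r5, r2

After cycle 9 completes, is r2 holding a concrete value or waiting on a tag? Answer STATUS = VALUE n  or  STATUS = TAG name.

STATUS = VALUE 10

cycle 1: issue ADD r1<-Add1 // r0:4,r1:Add1,r2:2,r3:3,r4:1,r5:6
cycle 2: issue MUL r5<-Mul1 // r0:4,r1:Add1,r2:2,r3:3,r4:1,r5:Mul1
cycle 3: CDB Add1=7; issue ADD r0<-Add1 // r0:Add1,r1:7,r2:2,r3:3,r4:1,r5:Mul1
cycle 4: issue SUB r5<-Add2 // r0:Add1,r1:7,r2:2,r3:3,r4:1,r5:Add2
cycle 5: CDB Add1=11; issue ADD r5<-Add1 // r0:11,r1:7,r2:2,r3:3,r4:1,r5:Add1
cycle 6: CDB Add2=-1; issue ADD r2<-Add2 // r0:11,r1:7,r2:Add2,r3:3,r4:1,r5:Add1
cycle 7: CDB Add1=8 // r0:11,r1:7,r2:Add2,r3:3,r4:1,r5:8
cycle 8: CDB Mul1=42 // r0:11,r1:7,r2:Add2,r3:3,r4:1,r5:8
cycle 9: CDB Add2=10 // r0:11,r1:7,r2:10,r3:3,r4:1,r5:8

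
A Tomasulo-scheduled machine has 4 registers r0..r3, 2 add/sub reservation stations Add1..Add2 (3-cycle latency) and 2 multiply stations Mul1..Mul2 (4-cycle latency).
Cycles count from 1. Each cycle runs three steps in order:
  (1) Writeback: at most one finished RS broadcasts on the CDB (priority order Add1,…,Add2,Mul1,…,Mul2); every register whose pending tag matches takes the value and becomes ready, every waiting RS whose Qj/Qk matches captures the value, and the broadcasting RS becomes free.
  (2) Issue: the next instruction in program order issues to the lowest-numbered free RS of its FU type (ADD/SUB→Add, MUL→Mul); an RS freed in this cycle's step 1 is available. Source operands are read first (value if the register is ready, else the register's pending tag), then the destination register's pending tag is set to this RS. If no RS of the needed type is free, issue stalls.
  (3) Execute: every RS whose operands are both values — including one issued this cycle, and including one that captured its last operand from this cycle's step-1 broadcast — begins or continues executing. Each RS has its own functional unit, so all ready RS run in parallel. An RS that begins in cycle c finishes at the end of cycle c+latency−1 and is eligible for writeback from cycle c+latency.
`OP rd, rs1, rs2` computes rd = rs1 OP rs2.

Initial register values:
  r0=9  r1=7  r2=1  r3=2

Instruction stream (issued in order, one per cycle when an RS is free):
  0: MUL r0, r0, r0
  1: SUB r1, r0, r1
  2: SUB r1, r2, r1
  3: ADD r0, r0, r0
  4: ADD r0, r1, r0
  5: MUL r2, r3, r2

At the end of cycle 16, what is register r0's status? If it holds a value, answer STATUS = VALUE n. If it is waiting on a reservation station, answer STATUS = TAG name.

  c1: issue MUL r0<-Mul1  regs: r0:Mul1,r1:7,r2:1,r3:2
  c2: issue SUB r1<-Add1  regs: r0:Mul1,r1:Add1,r2:1,r3:2
  c3: issue SUB r1<-Add2  regs: r0:Mul1,r1:Add2,r2:1,r3:2
  c4: stall  regs: r0:Mul1,r1:Add2,r2:1,r3:2
  c5: CDB Mul1=81; stall  regs: r0:81,r1:Add2,r2:1,r3:2
  c6: stall  regs: r0:81,r1:Add2,r2:1,r3:2
  c7: stall  regs: r0:81,r1:Add2,r2:1,r3:2
  c8: CDB Add1=74; issue ADD r0<-Add1  regs: r0:Add1,r1:Add2,r2:1,r3:2
  c9: stall  regs: r0:Add1,r1:Add2,r2:1,r3:2
  c10: stall  regs: r0:Add1,r1:Add2,r2:1,r3:2
  c11: CDB Add1=162; issue ADD r0<-Add1  regs: r0:Add1,r1:Add2,r2:1,r3:2
  c12: CDB Add2=-73; issue MUL r2<-Mul1  regs: r0:Add1,r1:-73,r2:Mul1,r3:2
  c13: -  regs: r0:Add1,r1:-73,r2:Mul1,r3:2
  c14: -  regs: r0:Add1,r1:-73,r2:Mul1,r3:2
  c15: CDB Add1=89  regs: r0:89,r1:-73,r2:Mul1,r3:2
  c16: CDB Mul1=2  regs: r0:89,r1:-73,r2:2,r3:2

STATUS = VALUE 89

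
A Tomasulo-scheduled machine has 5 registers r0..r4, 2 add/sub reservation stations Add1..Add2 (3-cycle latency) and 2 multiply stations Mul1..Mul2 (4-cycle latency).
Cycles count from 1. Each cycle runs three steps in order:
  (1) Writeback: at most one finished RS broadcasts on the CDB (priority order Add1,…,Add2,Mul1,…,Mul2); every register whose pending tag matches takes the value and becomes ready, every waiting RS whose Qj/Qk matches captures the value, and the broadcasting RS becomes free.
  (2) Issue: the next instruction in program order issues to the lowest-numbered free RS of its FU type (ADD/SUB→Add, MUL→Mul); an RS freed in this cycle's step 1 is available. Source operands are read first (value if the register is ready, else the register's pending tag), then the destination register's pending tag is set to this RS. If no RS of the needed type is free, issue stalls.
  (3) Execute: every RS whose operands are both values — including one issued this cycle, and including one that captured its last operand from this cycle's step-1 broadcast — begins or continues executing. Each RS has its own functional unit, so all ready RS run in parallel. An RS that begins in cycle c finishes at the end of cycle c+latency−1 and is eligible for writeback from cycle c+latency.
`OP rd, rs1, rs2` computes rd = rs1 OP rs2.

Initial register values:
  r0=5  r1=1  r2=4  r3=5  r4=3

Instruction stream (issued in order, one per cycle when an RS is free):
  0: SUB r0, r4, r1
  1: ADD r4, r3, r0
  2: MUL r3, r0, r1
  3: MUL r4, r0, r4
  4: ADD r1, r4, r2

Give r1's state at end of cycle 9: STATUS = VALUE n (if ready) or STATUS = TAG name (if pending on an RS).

STATUS = TAG Add1

  c1: issue SUB r0<-Add1  regs: r0:Add1,r1:1,r2:4,r3:5,r4:3
  c2: issue ADD r4<-Add2  regs: r0:Add1,r1:1,r2:4,r3:5,r4:Add2
  c3: issue MUL r3<-Mul1  regs: r0:Add1,r1:1,r2:4,r3:Mul1,r4:Add2
  c4: CDB Add1=2; issue MUL r4<-Mul2  regs: r0:2,r1:1,r2:4,r3:Mul1,r4:Mul2
  c5: issue ADD r1<-Add1  regs: r0:2,r1:Add1,r2:4,r3:Mul1,r4:Mul2
  c6: -  regs: r0:2,r1:Add1,r2:4,r3:Mul1,r4:Mul2
  c7: CDB Add2=7  regs: r0:2,r1:Add1,r2:4,r3:Mul1,r4:Mul2
  c8: CDB Mul1=2  regs: r0:2,r1:Add1,r2:4,r3:2,r4:Mul2
  c9: -  regs: r0:2,r1:Add1,r2:4,r3:2,r4:Mul2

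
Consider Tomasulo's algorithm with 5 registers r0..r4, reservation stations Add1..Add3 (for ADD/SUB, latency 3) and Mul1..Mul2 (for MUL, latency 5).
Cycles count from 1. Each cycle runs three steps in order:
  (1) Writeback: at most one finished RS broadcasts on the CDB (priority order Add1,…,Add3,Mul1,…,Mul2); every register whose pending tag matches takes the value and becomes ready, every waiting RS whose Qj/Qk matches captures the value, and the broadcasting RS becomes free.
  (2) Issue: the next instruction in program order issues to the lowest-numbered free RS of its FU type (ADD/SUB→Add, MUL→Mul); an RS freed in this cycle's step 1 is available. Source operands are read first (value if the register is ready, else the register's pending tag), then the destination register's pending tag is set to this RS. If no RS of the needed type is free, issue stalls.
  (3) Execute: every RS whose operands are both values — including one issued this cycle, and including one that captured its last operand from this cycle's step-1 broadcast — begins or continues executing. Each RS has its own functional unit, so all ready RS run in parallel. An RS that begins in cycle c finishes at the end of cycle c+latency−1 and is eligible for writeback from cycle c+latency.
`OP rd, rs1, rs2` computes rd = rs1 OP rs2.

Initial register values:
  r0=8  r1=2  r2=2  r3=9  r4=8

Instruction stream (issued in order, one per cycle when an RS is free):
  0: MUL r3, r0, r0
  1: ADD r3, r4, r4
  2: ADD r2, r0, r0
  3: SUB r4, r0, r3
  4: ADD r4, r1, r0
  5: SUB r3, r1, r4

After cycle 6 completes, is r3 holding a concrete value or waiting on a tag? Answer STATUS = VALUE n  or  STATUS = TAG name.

c1: issue MUL r3<-Mul1 | r0:8,r1:2,r2:2,r3:Mul1,r4:8
c2: issue ADD r3<-Add1 | r0:8,r1:2,r2:2,r3:Add1,r4:8
c3: issue ADD r2<-Add2 | r0:8,r1:2,r2:Add2,r3:Add1,r4:8
c4: issue SUB r4<-Add3 | r0:8,r1:2,r2:Add2,r3:Add1,r4:Add3
c5: CDB Add1=16; issue ADD r4<-Add1 | r0:8,r1:2,r2:Add2,r3:16,r4:Add1
c6: CDB Add2=16; issue SUB r3<-Add2 | r0:8,r1:2,r2:16,r3:Add2,r4:Add1

STATUS = TAG Add2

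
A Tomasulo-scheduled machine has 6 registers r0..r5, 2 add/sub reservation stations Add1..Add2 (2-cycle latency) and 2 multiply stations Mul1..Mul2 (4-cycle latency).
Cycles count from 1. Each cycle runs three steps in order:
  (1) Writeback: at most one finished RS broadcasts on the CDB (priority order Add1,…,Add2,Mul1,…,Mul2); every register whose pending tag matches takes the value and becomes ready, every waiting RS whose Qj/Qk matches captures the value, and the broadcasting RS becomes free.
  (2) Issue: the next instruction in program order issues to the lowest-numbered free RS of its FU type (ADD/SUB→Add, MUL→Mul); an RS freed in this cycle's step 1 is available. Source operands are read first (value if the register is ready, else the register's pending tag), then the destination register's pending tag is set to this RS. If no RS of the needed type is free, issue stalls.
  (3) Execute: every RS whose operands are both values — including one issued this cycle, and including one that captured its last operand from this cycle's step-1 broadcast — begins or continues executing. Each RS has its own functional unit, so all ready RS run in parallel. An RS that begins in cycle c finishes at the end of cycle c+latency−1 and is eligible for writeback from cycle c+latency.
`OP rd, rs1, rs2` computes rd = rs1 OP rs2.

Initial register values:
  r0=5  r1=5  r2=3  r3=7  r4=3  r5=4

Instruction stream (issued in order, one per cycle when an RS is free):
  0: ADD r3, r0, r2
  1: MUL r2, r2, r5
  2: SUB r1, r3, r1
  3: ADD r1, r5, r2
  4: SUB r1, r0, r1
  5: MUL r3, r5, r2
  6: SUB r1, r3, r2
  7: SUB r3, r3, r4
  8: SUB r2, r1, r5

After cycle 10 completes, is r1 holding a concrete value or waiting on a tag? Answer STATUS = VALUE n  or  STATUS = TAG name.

c1: issue ADD r3<-Add1 | r0:5,r1:5,r2:3,r3:Add1,r4:3,r5:4
c2: issue MUL r2<-Mul1 | r0:5,r1:5,r2:Mul1,r3:Add1,r4:3,r5:4
c3: CDB Add1=8; issue SUB r1<-Add1 | r0:5,r1:Add1,r2:Mul1,r3:8,r4:3,r5:4
c4: issue ADD r1<-Add2 | r0:5,r1:Add2,r2:Mul1,r3:8,r4:3,r5:4
c5: CDB Add1=3; issue SUB r1<-Add1 | r0:5,r1:Add1,r2:Mul1,r3:8,r4:3,r5:4
c6: CDB Mul1=12; issue MUL r3<-Mul1 | r0:5,r1:Add1,r2:12,r3:Mul1,r4:3,r5:4
c7: stall | r0:5,r1:Add1,r2:12,r3:Mul1,r4:3,r5:4
c8: CDB Add2=16; issue SUB r1<-Add2 | r0:5,r1:Add2,r2:12,r3:Mul1,r4:3,r5:4
c9: stall | r0:5,r1:Add2,r2:12,r3:Mul1,r4:3,r5:4
c10: CDB Add1=-11; issue SUB r3<-Add1 | r0:5,r1:Add2,r2:12,r3:Add1,r4:3,r5:4

STATUS = TAG Add2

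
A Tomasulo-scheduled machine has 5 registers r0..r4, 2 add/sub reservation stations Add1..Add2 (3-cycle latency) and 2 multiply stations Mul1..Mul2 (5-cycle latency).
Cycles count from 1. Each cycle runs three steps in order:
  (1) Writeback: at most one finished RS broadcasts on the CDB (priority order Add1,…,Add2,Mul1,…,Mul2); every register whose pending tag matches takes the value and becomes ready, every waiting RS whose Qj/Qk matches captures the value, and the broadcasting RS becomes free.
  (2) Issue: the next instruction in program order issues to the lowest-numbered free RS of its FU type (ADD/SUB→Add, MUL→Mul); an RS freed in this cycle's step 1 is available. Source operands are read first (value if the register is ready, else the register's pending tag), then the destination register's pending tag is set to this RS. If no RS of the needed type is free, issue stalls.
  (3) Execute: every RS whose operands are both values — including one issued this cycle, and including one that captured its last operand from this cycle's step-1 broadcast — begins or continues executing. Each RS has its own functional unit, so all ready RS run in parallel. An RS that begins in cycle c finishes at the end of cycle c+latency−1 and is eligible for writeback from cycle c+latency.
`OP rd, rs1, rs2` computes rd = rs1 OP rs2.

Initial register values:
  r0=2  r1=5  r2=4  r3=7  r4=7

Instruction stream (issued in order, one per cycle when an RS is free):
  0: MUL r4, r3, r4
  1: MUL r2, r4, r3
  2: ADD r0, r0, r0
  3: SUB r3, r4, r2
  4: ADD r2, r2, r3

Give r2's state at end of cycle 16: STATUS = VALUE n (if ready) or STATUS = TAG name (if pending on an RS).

c1: issue MUL r4<-Mul1 | r0:2,r1:5,r2:4,r3:7,r4:Mul1
c2: issue MUL r2<-Mul2 | r0:2,r1:5,r2:Mul2,r3:7,r4:Mul1
c3: issue ADD r0<-Add1 | r0:Add1,r1:5,r2:Mul2,r3:7,r4:Mul1
c4: issue SUB r3<-Add2 | r0:Add1,r1:5,r2:Mul2,r3:Add2,r4:Mul1
c5: stall | r0:Add1,r1:5,r2:Mul2,r3:Add2,r4:Mul1
c6: CDB Add1=4; issue ADD r2<-Add1 | r0:4,r1:5,r2:Add1,r3:Add2,r4:Mul1
c7: CDB Mul1=49 | r0:4,r1:5,r2:Add1,r3:Add2,r4:49
c8: - | r0:4,r1:5,r2:Add1,r3:Add2,r4:49
c9: - | r0:4,r1:5,r2:Add1,r3:Add2,r4:49
c10: - | r0:4,r1:5,r2:Add1,r3:Add2,r4:49
c11: - | r0:4,r1:5,r2:Add1,r3:Add2,r4:49
c12: CDB Mul2=343 | r0:4,r1:5,r2:Add1,r3:Add2,r4:49
c13: - | r0:4,r1:5,r2:Add1,r3:Add2,r4:49
c14: - | r0:4,r1:5,r2:Add1,r3:Add2,r4:49
c15: CDB Add2=-294 | r0:4,r1:5,r2:Add1,r3:-294,r4:49
c16: - | r0:4,r1:5,r2:Add1,r3:-294,r4:49

STATUS = TAG Add1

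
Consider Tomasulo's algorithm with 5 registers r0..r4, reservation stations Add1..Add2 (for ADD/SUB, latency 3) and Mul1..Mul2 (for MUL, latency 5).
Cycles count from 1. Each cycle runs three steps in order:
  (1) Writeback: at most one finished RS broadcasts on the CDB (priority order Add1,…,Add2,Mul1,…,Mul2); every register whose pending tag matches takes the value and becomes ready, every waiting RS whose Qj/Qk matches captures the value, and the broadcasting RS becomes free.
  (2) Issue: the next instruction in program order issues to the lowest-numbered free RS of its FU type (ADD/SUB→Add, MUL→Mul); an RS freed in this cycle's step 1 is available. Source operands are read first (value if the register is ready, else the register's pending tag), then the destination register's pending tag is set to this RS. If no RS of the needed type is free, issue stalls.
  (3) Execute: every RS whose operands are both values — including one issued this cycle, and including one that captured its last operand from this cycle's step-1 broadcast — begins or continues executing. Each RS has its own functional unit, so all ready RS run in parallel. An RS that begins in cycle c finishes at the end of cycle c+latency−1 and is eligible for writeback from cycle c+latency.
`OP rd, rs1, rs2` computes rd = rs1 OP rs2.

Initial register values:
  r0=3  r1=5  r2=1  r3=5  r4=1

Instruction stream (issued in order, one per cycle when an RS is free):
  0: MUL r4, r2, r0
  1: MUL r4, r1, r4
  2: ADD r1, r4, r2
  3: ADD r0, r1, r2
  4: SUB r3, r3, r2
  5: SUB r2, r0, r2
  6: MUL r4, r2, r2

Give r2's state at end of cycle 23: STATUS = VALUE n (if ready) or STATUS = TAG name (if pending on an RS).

STATUS = VALUE 16

  c1: issue MUL r4<-Mul1  regs: r0:3,r1:5,r2:1,r3:5,r4:Mul1
  c2: issue MUL r4<-Mul2  regs: r0:3,r1:5,r2:1,r3:5,r4:Mul2
  c3: issue ADD r1<-Add1  regs: r0:3,r1:Add1,r2:1,r3:5,r4:Mul2
  c4: issue ADD r0<-Add2  regs: r0:Add2,r1:Add1,r2:1,r3:5,r4:Mul2
  c5: stall  regs: r0:Add2,r1:Add1,r2:1,r3:5,r4:Mul2
  c6: CDB Mul1=3; stall  regs: r0:Add2,r1:Add1,r2:1,r3:5,r4:Mul2
  c7: stall  regs: r0:Add2,r1:Add1,r2:1,r3:5,r4:Mul2
  c8: stall  regs: r0:Add2,r1:Add1,r2:1,r3:5,r4:Mul2
  c9: stall  regs: r0:Add2,r1:Add1,r2:1,r3:5,r4:Mul2
  c10: stall  regs: r0:Add2,r1:Add1,r2:1,r3:5,r4:Mul2
  c11: CDB Mul2=15; stall  regs: r0:Add2,r1:Add1,r2:1,r3:5,r4:15
  c12: stall  regs: r0:Add2,r1:Add1,r2:1,r3:5,r4:15
  c13: stall  regs: r0:Add2,r1:Add1,r2:1,r3:5,r4:15
  c14: CDB Add1=16; issue SUB r3<-Add1  regs: r0:Add2,r1:16,r2:1,r3:Add1,r4:15
  c15: stall  regs: r0:Add2,r1:16,r2:1,r3:Add1,r4:15
  c16: stall  regs: r0:Add2,r1:16,r2:1,r3:Add1,r4:15
  c17: CDB Add1=4; issue SUB r2<-Add1  regs: r0:Add2,r1:16,r2:Add1,r3:4,r4:15
  c18: CDB Add2=17; issue MUL r4<-Mul1  regs: r0:17,r1:16,r2:Add1,r3:4,r4:Mul1
  c19: -  regs: r0:17,r1:16,r2:Add1,r3:4,r4:Mul1
  c20: -  regs: r0:17,r1:16,r2:Add1,r3:4,r4:Mul1
  c21: CDB Add1=16  regs: r0:17,r1:16,r2:16,r3:4,r4:Mul1
  c22: -  regs: r0:17,r1:16,r2:16,r3:4,r4:Mul1
  c23: -  regs: r0:17,r1:16,r2:16,r3:4,r4:Mul1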